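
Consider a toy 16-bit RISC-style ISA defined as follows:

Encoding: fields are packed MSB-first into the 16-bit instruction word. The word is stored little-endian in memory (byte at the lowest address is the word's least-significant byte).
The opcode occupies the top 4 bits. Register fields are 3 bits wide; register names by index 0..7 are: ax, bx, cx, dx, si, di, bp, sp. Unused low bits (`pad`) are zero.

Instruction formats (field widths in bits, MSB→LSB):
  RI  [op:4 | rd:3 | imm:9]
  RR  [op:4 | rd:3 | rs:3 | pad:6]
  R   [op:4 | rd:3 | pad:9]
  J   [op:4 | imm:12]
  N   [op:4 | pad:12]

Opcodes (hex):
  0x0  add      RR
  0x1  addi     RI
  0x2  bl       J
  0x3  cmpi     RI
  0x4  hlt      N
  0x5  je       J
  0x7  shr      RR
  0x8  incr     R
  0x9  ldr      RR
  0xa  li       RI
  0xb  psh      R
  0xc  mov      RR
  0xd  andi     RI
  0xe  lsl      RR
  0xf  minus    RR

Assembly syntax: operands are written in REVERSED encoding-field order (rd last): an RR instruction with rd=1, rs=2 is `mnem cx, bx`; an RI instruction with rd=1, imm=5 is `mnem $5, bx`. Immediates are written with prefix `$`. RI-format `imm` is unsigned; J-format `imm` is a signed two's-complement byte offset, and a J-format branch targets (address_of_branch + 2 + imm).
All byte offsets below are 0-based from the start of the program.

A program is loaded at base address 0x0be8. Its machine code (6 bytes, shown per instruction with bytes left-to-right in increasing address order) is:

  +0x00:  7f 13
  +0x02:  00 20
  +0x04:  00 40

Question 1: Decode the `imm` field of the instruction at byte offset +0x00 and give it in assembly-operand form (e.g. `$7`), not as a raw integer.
$383

+0x00: 7f 13 ⇒ word 0x137f (little)
  op=0x137f>>12=0x1 ⇒ addi (RI)
  rd: (w>>9)&0x7=0x1 → bx
  imm: (w>>0)&0x1ff=0x17f → $383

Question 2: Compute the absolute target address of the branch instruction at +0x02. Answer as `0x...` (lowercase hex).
0x0bec

+0x02: 00 20 ⇒ word 0x2000 (little)
  top 4b → 0x2 → bl [J]
  imm@[11:0]=0x0 ⇒ $0
  target = base 0x0be8 + off 0x02 + 2 + imm 0 = 0x0bec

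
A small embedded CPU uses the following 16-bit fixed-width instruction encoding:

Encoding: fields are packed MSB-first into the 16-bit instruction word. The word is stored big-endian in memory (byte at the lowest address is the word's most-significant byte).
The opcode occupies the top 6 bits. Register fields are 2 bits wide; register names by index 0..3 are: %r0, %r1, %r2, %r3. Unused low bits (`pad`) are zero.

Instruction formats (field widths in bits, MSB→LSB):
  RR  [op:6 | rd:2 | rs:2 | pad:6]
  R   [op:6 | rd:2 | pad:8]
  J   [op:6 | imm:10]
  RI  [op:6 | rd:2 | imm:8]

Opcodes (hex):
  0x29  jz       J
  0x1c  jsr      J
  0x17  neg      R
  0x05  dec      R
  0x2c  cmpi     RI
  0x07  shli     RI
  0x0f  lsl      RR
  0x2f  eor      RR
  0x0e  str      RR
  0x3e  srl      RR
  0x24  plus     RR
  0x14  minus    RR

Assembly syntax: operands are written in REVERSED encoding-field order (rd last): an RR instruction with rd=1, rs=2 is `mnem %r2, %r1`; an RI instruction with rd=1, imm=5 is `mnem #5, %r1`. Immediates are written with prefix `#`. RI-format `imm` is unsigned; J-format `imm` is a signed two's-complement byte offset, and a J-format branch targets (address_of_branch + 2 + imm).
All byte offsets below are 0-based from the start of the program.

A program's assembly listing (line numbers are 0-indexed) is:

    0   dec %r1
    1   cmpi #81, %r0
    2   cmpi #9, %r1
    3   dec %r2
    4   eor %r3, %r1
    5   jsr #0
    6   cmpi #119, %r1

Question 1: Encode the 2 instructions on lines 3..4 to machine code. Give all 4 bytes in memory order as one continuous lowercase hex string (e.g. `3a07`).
3. dec fields op=0x5:6|rd=2:2|pad=0:8 → word 1600h → 16 00
4. eor fields op=0x2f:6|rd=1:2|rs=3:2|pad=0:6 → word bdc0h → bd c0

1600bdc0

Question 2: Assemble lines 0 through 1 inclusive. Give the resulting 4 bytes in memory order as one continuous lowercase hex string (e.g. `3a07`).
0. dec fields op=0x5:6|rd=1:2|pad=0:8 → word 1500h → 15 00
1. cmpi fields op=0x2c:6|rd=0:2|imm=81:8 → word b051h → b0 51

1500b051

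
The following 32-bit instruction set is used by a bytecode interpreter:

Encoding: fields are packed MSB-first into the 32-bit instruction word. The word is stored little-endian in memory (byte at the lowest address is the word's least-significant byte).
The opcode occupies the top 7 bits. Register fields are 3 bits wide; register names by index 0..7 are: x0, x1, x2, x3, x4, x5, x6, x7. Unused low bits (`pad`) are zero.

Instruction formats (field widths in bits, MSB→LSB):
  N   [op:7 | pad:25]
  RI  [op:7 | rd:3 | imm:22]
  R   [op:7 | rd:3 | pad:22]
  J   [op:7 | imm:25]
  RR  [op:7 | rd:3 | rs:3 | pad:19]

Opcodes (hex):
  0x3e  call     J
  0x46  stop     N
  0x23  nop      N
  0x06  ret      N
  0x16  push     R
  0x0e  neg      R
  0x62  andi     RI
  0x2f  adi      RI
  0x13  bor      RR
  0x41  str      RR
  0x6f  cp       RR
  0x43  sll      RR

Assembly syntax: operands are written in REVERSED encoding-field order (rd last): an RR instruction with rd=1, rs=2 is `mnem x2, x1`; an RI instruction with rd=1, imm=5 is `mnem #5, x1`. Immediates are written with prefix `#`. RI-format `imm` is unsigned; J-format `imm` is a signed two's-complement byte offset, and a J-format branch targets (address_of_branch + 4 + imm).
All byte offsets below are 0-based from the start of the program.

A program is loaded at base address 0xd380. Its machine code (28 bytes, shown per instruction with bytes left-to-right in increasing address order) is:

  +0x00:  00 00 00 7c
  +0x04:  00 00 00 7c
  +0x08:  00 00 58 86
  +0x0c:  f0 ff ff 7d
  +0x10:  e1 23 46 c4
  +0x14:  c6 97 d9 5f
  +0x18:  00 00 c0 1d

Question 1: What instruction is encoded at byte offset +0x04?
call #0

[04] 00 00 00 7c → 0x7c000000
  op=0x7c000000>>25=0x3e ⇒ call (J)
  imm@[24:0]=0x0 ⇒ #0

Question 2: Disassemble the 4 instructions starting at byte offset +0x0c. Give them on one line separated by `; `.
call #-16; andi #402401, x1; adi #1677254, x7; neg x7

@+0c  little-endian(f0 ff ff 7d) = 0x7dfffff0
  opcode bits[31:25]=0x3e: call/J
  imm@[24:0]=0x1fffff0 (s25→-16) ⇒ #-16
@+10  little-endian(e1 23 46 c4) = 0xc44623e1
  opcode bits[31:25]=0x62: andi/RI
  rd@[24:22]=0x1 ⇒ x1
  imm@[21:0]=0x623e1 ⇒ #402401
@+14  little-endian(c6 97 d9 5f) = 0x5fd997c6
  opcode bits[31:25]=0x2f: adi/RI
  rd@[24:22]=0x7 ⇒ x7
  imm@[21:0]=0x1997c6 ⇒ #1677254
@+18  little-endian(00 00 c0 1d) = 0x1dc00000
  opcode bits[31:25]=0xe: neg/R
  rd@[24:22]=0x7 ⇒ x7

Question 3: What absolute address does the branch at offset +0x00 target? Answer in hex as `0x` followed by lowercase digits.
0xd384

off 0x00: read 00 00 00 7c as little → 0x7c000000
  top 7b → 0x3e → call [J]
  [24:0] imm=0 = #0
  target = base 0xd380 + off 0x00 + 4 + imm 0 = 0xd384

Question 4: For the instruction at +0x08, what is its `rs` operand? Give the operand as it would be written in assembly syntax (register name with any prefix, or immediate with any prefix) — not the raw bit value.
x3

@+08  little-endian(00 00 58 86) = 0x86580000
  top 7b → 0x43 → sll [RR]
  rd@[24:22]=0x1 ⇒ x1
  rs@[21:19]=0x3 ⇒ x3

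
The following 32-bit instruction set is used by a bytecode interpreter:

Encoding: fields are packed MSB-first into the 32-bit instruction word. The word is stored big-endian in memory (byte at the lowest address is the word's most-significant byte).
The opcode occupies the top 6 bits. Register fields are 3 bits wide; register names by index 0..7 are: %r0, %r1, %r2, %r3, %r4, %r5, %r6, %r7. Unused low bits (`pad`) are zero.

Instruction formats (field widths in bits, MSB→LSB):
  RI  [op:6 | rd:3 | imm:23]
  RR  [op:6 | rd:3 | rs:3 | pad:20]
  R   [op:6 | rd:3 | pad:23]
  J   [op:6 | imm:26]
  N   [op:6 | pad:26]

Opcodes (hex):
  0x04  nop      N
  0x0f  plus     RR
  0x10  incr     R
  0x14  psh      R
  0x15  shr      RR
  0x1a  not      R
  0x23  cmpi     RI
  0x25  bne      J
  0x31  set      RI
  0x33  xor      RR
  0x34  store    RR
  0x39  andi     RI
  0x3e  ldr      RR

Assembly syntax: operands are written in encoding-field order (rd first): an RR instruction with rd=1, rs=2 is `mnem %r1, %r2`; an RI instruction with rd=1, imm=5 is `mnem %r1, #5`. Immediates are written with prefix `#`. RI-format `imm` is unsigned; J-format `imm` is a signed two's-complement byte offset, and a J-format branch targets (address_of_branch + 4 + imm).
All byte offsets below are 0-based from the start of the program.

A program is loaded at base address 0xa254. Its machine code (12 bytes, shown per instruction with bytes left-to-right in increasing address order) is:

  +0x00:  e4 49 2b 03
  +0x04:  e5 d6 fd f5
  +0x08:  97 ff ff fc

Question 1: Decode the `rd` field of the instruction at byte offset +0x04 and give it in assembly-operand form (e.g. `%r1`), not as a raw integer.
%r3

@+04  big-endian(e5 d6 fd f5) = 0xe5d6fdf5
  top 6b → 0x39 → andi [RI]
  rd@[25:23]=0x3 ⇒ %r3
  imm@[22:0]=0x56fdf5 ⇒ #5701109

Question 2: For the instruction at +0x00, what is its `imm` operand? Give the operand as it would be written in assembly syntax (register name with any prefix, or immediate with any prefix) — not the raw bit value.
#4795139

+0x00: e4 49 2b 03 ⇒ word 0xe4492b03 (big)
  op=0xe4492b03>>26=0x39 ⇒ andi (RI)
  rd@[25:23]=0x0 ⇒ %r0
  imm@[22:0]=0x492b03 ⇒ #4795139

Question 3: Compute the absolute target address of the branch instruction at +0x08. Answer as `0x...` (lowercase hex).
[08] 97 ff ff fc → 0x97fffffc
  top 6b → 0x25 → bne [J]
  imm: (w>>0)&0x3ffffff=0x3fffffc (s26→-4) → #-4
  target = base 0xa254 + off 0x08 + 4 + imm -4 = 0xa25c

0xa25c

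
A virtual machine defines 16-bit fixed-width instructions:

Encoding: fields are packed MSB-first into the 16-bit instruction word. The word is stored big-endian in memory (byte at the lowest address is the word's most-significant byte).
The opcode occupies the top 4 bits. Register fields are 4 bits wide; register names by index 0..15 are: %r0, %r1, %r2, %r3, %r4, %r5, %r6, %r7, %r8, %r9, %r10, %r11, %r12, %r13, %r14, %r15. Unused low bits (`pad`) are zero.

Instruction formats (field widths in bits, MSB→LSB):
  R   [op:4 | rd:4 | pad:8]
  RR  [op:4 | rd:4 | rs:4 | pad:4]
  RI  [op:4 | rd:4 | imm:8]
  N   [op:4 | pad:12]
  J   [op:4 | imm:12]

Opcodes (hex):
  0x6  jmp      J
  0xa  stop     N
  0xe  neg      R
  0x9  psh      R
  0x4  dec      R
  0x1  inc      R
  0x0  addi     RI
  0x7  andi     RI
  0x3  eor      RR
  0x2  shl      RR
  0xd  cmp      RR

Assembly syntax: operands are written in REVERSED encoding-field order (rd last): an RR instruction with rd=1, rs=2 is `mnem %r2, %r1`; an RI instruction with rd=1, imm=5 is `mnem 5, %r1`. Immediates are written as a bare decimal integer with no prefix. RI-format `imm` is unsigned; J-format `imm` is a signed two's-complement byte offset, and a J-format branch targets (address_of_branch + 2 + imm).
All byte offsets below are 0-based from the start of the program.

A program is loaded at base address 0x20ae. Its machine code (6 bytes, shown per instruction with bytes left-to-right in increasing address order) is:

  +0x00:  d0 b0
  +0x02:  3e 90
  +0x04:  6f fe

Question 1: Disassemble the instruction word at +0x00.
cmp %r11, %r0

off 0x00: read d0 b0 as big → 0xd0b0
  top 4b → 0xd → cmp [RR]
  [11:8] rd=0 = %r0
  [7:4] rs=11 = %r11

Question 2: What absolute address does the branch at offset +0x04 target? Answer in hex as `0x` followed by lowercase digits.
0x20b2

off 0x04: read 6f fe as big → 0x6ffe
  top 4b → 0x6 → jmp [J]
  imm: (w>>0)&0xfff=0xffe (s12→-2) → -2
  target = base 0x20ae + off 0x04 + 2 + imm -2 = 0x20b2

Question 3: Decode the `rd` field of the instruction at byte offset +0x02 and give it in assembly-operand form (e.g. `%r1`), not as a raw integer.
%r14

[02] 3e 90 → 0x3e90
  top 4b → 0x3 → eor [RR]
  rd@[11:8]=0xe ⇒ %r14
  rs@[7:4]=0x9 ⇒ %r9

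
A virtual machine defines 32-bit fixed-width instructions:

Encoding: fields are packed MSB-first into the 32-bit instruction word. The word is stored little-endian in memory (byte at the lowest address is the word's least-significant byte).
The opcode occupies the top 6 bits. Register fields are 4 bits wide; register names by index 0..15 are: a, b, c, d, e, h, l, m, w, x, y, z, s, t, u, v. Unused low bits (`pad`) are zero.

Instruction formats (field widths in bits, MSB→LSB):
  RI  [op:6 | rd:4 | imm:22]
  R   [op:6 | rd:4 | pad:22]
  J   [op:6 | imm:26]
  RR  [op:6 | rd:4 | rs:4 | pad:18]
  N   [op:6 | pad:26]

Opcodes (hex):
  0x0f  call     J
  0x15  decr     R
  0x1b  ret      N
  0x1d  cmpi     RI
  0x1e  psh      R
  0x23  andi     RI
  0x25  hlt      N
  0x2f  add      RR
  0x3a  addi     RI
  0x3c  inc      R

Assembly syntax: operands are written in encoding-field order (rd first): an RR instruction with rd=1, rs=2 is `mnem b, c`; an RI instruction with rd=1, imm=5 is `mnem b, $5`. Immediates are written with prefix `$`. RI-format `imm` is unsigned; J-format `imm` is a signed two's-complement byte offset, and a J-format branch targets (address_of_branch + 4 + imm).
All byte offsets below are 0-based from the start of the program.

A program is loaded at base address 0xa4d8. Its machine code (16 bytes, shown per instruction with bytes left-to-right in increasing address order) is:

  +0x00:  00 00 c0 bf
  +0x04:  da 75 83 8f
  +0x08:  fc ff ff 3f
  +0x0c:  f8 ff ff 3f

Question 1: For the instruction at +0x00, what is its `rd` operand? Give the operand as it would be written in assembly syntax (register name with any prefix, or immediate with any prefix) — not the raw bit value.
[00] 00 00 c0 bf → 0xbfc00000
  op=0xbfc00000>>26=0x2f ⇒ add (RR)
  [25:22] rd=15 = v
  [21:18] rs=0 = a

v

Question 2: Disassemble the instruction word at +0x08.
call $-4

+0x08: fc ff ff 3f ⇒ word 0x3ffffffc (little)
  opcode bits[31:26]=0xf: call/J
  imm: (w>>0)&0x3ffffff=0x3fffffc (s26→-4) → $-4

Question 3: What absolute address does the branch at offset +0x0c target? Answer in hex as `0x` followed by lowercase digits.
off 0x0c: read f8 ff ff 3f as little → 0x3ffffff8
  top 6b → 0xf → call [J]
  [25:0] imm=67108856 (s26→-8) = $-8
  target = base 0xa4d8 + off 0x0c + 4 + imm -8 = 0xa4e0

0xa4e0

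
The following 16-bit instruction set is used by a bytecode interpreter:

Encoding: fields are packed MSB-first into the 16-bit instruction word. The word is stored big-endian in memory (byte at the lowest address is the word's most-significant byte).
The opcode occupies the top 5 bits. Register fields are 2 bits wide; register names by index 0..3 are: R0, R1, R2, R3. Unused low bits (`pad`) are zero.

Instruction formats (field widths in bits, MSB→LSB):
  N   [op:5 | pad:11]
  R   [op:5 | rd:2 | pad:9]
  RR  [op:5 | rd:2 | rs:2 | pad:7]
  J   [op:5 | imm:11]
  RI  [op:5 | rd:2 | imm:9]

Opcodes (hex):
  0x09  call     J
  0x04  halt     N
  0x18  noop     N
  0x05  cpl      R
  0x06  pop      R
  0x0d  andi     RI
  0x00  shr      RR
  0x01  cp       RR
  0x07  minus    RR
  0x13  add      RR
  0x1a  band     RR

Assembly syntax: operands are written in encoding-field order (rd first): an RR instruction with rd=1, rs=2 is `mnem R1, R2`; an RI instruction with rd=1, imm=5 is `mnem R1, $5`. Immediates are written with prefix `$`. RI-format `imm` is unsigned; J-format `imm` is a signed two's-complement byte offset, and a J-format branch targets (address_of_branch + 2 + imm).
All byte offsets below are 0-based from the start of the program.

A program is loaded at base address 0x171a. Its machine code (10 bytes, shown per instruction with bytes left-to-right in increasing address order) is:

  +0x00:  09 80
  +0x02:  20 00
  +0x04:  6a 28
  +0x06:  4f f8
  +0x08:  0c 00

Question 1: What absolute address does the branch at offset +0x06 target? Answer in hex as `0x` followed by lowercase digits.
0x171a

@+06  big-endian(4f f8) = 0x4ff8
  top 5b → 0x9 → call [J]
  imm@[10:0]=0x7f8 (s11→-8) ⇒ $-8
  target = base 0x171a + off 0x06 + 2 + imm -8 = 0x171a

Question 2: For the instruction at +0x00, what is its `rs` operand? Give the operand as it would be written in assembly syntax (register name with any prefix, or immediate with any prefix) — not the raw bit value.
R3

@+00  big-endian(09 80) = 0x0980
  opcode bits[15:11]=0x1: cp/RR
  [10:9] rd=0 = R0
  [8:7] rs=3 = R3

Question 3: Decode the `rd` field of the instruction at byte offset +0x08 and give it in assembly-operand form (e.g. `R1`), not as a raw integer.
R2

+0x08: 0c 00 ⇒ word 0x0c00 (big)
  opcode bits[15:11]=0x1: cp/RR
  rd: (w>>9)&0x3=0x2 → R2
  rs: (w>>7)&0x3=0x0 → R0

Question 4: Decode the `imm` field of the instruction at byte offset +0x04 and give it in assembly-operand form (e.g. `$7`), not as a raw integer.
$40

@+04  big-endian(6a 28) = 0x6a28
  top 5b → 0xd → andi [RI]
  [10:9] rd=1 = R1
  [8:0] imm=40 = $40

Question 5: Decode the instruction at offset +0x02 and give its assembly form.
halt

[02] 20 00 → 0x2000
  top 5b → 0x4 → halt [N]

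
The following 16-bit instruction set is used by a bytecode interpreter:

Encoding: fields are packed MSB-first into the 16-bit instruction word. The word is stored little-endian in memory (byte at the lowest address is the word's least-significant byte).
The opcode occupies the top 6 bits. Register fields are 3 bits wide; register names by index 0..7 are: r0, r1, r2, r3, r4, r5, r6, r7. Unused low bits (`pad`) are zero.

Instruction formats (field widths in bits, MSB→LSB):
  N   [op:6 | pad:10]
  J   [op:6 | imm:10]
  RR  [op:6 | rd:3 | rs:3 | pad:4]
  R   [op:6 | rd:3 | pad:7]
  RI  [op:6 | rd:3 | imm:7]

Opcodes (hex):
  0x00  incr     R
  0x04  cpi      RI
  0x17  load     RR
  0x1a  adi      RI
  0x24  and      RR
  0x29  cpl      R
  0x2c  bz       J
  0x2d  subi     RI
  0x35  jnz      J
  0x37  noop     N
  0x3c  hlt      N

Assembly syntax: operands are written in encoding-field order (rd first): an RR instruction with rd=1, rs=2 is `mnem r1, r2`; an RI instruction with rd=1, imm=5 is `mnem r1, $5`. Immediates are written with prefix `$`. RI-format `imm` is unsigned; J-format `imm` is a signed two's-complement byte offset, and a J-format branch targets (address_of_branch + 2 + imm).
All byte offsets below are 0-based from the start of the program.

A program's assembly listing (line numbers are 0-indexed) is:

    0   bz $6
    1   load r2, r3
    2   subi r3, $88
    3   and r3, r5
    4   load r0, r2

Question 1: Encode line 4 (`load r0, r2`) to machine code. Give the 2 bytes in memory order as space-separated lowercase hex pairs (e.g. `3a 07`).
20 5c

4. load fields op=0x17:6|rd=0:3|rs=2:3|pad=0:4 → word 5c20h → 20 5c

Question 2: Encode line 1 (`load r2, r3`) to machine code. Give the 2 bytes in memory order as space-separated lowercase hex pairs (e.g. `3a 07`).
30 5d

L1: load op=0x17:6|rd=2:3|rs=3:3|pad=0:4 ⇒ 0x5d30 ⇒ little 30 5d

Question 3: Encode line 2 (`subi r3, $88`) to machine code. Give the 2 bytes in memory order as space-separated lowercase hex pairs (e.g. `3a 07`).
2. subi fields op=0x2d:6|rd=3:3|imm=88:7 → word b5d8h → d8 b5

d8 b5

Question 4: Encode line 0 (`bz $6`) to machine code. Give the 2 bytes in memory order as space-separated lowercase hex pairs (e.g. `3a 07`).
L0: bz op=0x2c:6|imm=6:10 ⇒ 0xb006 ⇒ little 06 b0

06 b0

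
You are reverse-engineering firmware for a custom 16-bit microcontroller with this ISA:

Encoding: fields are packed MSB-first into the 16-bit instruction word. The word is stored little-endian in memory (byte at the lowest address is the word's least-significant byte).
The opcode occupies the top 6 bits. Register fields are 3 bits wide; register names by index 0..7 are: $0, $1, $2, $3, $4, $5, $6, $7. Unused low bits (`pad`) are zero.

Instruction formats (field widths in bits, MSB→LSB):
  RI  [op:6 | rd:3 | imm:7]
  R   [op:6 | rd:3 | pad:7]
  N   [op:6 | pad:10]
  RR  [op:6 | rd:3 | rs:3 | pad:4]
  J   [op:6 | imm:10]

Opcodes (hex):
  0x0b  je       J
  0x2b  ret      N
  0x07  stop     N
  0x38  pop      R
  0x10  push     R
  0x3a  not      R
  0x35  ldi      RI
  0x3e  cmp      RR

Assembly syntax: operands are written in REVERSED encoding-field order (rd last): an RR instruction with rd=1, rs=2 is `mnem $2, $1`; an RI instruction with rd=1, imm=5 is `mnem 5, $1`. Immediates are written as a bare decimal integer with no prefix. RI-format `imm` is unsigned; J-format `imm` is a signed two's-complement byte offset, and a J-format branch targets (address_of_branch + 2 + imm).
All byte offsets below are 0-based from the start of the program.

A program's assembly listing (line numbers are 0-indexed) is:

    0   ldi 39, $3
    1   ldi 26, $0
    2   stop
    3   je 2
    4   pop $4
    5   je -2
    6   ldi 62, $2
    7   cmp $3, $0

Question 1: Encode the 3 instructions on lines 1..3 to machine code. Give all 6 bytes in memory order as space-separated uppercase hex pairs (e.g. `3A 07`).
line 1 (ldi): pack op=0x35:6|rd=0:3|imm=26:7 = 0xd41a; little→ 1a d4
line 2 (stop): pack op=0x7:6|pad=0:10 = 0x1c00; little→ 00 1c
line 3 (je): pack op=0xb:6|imm=2:10 = 0x2c02; little→ 02 2c

1A D4 00 1C 02 2C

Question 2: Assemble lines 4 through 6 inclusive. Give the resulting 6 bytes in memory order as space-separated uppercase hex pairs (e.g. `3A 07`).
00 E2 FE 2F 3E D5

L4: pop op=0x38:6|rd=4:3|pad=0:7 ⇒ 0xe200 ⇒ little 00 e2
L5: je op=0xb:6|imm=-2:10 ⇒ 0x2ffe ⇒ little fe 2f
L6: ldi op=0x35:6|rd=2:3|imm=62:7 ⇒ 0xd53e ⇒ little 3e d5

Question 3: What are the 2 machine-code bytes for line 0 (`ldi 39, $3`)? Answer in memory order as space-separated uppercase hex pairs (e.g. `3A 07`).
A7 D5

0. ldi fields op=0x35:6|rd=3:3|imm=39:7 → word d5a7h → a7 d5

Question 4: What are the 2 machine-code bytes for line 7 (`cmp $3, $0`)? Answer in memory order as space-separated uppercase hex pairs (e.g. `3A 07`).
30 F8

L7: cmp op=0x3e:6|rd=0:3|rs=3:3|pad=0:4 ⇒ 0xf830 ⇒ little 30 f8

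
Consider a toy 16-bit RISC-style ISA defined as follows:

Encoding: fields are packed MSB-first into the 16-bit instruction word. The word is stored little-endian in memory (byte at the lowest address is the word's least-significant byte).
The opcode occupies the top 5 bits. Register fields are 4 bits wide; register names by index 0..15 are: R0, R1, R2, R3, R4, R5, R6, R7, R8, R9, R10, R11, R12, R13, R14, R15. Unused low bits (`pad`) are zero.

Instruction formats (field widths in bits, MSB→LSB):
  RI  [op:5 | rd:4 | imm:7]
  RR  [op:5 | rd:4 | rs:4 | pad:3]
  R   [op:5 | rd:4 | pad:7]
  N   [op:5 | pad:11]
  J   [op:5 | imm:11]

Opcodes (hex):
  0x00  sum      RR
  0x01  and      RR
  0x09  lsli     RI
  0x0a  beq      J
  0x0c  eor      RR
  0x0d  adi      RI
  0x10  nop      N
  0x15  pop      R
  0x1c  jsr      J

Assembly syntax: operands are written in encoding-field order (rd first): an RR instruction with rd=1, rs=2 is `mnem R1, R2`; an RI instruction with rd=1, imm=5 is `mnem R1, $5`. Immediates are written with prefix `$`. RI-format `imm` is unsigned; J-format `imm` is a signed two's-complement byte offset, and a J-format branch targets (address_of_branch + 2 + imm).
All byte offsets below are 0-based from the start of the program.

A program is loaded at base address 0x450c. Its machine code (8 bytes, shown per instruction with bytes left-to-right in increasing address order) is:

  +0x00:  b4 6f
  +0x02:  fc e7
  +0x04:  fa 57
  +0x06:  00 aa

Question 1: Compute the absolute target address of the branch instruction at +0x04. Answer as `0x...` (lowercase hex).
@+04  little-endian(fa 57) = 0x57fa
  top 5b → 0xa → beq [J]
  [10:0] imm=2042 (s11→-6) = $-6
  target = base 0x450c + off 0x04 + 2 + imm -6 = 0x450c

0x450c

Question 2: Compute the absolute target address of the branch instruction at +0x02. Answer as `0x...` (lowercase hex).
0x450c

off 0x02: read fc e7 as little → 0xe7fc
  top 5b → 0x1c → jsr [J]
  [10:0] imm=2044 (s11→-4) = $-4
  target = base 0x450c + off 0x02 + 2 + imm -4 = 0x450c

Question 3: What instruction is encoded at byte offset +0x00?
adi R15, $52

@+00  little-endian(b4 6f) = 0x6fb4
  op=0x6fb4>>11=0xd ⇒ adi (RI)
  rd: (w>>7)&0xf=0xf → R15
  imm: (w>>0)&0x7f=0x34 → $52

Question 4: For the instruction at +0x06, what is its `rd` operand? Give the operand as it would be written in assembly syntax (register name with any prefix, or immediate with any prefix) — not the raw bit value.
R4

[06] 00 aa → 0xaa00
  top 5b → 0x15 → pop [R]
  rd: (w>>7)&0xf=0x4 → R4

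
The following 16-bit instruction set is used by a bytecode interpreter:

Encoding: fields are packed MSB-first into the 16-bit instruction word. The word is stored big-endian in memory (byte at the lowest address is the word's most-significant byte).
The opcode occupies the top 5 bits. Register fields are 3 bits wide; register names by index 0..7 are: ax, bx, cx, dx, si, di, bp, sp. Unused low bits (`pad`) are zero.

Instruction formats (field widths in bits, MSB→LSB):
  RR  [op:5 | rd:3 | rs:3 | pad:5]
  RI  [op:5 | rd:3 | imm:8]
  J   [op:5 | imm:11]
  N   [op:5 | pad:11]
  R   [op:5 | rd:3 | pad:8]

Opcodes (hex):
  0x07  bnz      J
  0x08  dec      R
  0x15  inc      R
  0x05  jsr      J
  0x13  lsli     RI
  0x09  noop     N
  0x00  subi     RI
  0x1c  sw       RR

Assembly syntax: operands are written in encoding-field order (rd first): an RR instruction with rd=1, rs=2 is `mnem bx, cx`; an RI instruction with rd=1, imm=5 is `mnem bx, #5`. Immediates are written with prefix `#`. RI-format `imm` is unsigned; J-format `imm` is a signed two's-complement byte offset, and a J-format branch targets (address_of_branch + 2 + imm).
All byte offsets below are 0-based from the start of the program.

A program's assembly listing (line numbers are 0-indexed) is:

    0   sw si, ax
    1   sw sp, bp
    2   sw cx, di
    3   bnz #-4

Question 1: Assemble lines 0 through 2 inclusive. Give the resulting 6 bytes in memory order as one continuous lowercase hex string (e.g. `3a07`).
e400e7c0e2a0

0. sw fields op=0x1c:5|rd=4:3|rs=0:3|pad=0:5 → word e400h → e4 00
1. sw fields op=0x1c:5|rd=7:3|rs=6:3|pad=0:5 → word e7c0h → e7 c0
2. sw fields op=0x1c:5|rd=2:3|rs=5:3|pad=0:5 → word e2a0h → e2 a0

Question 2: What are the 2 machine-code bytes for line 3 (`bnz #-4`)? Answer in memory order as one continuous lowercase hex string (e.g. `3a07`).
3ffc

L3: bnz op=0x7:5|imm=-4:11 ⇒ 0x3ffc ⇒ big 3f fc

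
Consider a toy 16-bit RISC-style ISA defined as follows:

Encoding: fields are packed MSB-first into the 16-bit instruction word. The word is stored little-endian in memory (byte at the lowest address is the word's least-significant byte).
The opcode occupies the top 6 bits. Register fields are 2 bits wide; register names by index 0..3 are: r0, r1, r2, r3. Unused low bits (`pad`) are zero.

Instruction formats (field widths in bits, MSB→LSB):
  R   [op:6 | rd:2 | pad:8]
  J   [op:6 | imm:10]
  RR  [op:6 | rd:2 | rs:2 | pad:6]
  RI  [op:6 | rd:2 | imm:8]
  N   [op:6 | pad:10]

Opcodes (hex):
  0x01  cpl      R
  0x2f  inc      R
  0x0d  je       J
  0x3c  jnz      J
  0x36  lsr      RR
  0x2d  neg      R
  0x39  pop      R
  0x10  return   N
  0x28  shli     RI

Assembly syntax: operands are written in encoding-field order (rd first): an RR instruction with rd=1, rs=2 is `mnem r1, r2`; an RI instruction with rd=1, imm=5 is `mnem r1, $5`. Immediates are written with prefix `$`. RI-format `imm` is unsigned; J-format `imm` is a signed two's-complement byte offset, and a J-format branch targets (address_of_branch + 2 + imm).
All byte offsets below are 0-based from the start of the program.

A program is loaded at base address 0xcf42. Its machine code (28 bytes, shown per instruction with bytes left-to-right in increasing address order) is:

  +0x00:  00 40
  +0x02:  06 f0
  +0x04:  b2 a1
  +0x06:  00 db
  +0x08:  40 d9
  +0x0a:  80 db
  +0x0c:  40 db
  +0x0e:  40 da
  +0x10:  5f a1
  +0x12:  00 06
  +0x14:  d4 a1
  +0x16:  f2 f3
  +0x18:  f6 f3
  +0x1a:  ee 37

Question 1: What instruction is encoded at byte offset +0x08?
lsr r1, r1

@+08  little-endian(40 d9) = 0xd940
  opcode bits[15:10]=0x36: lsr/RR
  rd@[9:8]=0x1 ⇒ r1
  rs@[7:6]=0x1 ⇒ r1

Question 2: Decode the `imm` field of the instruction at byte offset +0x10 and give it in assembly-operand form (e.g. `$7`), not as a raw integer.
$95

off 0x10: read 5f a1 as little → 0xa15f
  opcode bits[15:10]=0x28: shli/RI
  rd@[9:8]=0x1 ⇒ r1
  imm@[7:0]=0x5f ⇒ $95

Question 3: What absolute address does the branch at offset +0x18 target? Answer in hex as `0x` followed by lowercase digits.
@+18  little-endian(f6 f3) = 0xf3f6
  opcode bits[15:10]=0x3c: jnz/J
  [9:0] imm=1014 (s10→-10) = $-10
  target = base 0xcf42 + off 0x18 + 2 + imm -10 = 0xcf52

0xcf52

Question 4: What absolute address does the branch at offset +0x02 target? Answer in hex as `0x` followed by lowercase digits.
@+02  little-endian(06 f0) = 0xf006
  opcode bits[15:10]=0x3c: jnz/J
  [9:0] imm=6 = $6
  target = base 0xcf42 + off 0x02 + 2 + imm 6 = 0xcf4c

0xcf4c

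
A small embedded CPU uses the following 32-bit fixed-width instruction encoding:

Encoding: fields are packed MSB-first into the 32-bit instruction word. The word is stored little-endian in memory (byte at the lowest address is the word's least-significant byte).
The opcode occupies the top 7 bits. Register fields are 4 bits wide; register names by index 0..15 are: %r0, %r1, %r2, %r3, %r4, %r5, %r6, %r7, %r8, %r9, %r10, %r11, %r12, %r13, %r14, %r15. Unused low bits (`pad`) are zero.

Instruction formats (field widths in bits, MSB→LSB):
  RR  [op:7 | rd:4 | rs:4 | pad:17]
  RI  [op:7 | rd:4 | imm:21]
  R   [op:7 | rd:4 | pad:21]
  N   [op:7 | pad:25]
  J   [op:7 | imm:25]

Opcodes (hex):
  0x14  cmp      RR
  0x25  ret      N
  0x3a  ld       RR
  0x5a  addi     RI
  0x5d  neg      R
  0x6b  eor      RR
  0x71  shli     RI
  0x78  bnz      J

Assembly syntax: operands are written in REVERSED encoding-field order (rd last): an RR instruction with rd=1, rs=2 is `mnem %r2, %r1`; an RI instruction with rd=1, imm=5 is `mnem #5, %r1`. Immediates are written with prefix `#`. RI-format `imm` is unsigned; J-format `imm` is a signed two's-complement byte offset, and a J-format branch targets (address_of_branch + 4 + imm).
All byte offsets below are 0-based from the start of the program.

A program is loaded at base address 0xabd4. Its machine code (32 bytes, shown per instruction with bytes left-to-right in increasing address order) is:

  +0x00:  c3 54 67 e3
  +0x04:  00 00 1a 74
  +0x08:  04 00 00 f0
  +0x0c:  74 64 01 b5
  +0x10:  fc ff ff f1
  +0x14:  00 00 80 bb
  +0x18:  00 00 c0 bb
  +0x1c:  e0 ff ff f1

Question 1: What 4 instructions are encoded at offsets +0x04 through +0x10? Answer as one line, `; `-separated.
ld %r13, %r0; bnz #4; addi #91252, %r8; bnz #-4

off 0x04: read 00 00 1a 74 as little → 0x741a0000
  opcode bits[31:25]=0x3a: ld/RR
  rd@[24:21]=0x0 ⇒ %r0
  rs@[20:17]=0xd ⇒ %r13
off 0x08: read 04 00 00 f0 as little → 0xf0000004
  opcode bits[31:25]=0x78: bnz/J
  imm@[24:0]=0x4 ⇒ #4
off 0x0c: read 74 64 01 b5 as little → 0xb5016474
  opcode bits[31:25]=0x5a: addi/RI
  rd@[24:21]=0x8 ⇒ %r8
  imm@[20:0]=0x16474 ⇒ #91252
off 0x10: read fc ff ff f1 as little → 0xf1fffffc
  opcode bits[31:25]=0x78: bnz/J
  imm@[24:0]=0x1fffffc (s25→-4) ⇒ #-4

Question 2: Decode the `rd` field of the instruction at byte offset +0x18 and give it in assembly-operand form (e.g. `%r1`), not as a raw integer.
%r14

[18] 00 00 c0 bb → 0xbbc00000
  top 7b → 0x5d → neg [R]
  rd: (w>>21)&0xf=0xe → %r14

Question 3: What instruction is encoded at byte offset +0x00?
shli #480451, %r11

[00] c3 54 67 e3 → 0xe36754c3
  op=0xe36754c3>>25=0x71 ⇒ shli (RI)
  rd@[24:21]=0xb ⇒ %r11
  imm@[20:0]=0x754c3 ⇒ #480451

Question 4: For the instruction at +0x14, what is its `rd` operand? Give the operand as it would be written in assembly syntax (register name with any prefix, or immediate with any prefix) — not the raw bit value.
+0x14: 00 00 80 bb ⇒ word 0xbb800000 (little)
  opcode bits[31:25]=0x5d: neg/R
  [24:21] rd=12 = %r12

%r12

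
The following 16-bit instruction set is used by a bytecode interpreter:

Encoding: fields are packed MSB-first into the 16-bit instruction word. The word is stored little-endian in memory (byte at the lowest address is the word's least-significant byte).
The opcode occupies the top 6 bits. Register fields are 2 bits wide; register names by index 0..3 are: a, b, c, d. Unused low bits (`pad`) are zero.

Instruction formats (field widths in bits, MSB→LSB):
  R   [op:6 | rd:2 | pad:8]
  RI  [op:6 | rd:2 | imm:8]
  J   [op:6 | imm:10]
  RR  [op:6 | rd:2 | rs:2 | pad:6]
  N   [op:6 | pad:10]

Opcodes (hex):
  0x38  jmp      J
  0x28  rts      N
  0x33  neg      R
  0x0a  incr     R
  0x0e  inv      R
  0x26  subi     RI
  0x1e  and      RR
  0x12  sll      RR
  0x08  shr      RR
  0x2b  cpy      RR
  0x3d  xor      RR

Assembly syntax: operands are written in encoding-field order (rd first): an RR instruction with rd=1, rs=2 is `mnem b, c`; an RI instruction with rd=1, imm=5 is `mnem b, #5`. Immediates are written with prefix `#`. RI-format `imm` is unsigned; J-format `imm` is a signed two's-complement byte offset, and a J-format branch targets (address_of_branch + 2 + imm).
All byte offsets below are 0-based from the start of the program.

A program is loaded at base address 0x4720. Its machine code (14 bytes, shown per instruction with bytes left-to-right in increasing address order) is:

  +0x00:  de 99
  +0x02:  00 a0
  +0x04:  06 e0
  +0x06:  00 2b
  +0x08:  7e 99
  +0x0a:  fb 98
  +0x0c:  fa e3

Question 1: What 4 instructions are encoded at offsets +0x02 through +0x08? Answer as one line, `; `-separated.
rts; jmp #6; incr d; subi b, #126

off 0x02: read 00 a0 as little → 0xa000
  opcode bits[15:10]=0x28: rts/N
off 0x04: read 06 e0 as little → 0xe006
  opcode bits[15:10]=0x38: jmp/J
  imm@[9:0]=0x6 ⇒ #6
off 0x06: read 00 2b as little → 0x2b00
  opcode bits[15:10]=0xa: incr/R
  rd@[9:8]=0x3 ⇒ d
off 0x08: read 7e 99 as little → 0x997e
  opcode bits[15:10]=0x26: subi/RI
  rd@[9:8]=0x1 ⇒ b
  imm@[7:0]=0x7e ⇒ #126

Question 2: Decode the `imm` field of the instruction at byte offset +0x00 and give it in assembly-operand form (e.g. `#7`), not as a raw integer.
[00] de 99 → 0x99de
  top 6b → 0x26 → subi [RI]
  rd: (w>>8)&0x3=0x1 → b
  imm: (w>>0)&0xff=0xde → #222

#222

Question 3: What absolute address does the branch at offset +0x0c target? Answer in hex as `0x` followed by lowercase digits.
[0c] fa e3 → 0xe3fa
  opcode bits[15:10]=0x38: jmp/J
  imm: (w>>0)&0x3ff=0x3fa (s10→-6) → #-6
  target = base 0x4720 + off 0x0c + 2 + imm -6 = 0x4728

0x4728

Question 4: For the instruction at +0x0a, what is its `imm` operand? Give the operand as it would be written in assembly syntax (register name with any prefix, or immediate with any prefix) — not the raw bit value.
@+0a  little-endian(fb 98) = 0x98fb
  opcode bits[15:10]=0x26: subi/RI
  [9:8] rd=0 = a
  [7:0] imm=251 = #251

#251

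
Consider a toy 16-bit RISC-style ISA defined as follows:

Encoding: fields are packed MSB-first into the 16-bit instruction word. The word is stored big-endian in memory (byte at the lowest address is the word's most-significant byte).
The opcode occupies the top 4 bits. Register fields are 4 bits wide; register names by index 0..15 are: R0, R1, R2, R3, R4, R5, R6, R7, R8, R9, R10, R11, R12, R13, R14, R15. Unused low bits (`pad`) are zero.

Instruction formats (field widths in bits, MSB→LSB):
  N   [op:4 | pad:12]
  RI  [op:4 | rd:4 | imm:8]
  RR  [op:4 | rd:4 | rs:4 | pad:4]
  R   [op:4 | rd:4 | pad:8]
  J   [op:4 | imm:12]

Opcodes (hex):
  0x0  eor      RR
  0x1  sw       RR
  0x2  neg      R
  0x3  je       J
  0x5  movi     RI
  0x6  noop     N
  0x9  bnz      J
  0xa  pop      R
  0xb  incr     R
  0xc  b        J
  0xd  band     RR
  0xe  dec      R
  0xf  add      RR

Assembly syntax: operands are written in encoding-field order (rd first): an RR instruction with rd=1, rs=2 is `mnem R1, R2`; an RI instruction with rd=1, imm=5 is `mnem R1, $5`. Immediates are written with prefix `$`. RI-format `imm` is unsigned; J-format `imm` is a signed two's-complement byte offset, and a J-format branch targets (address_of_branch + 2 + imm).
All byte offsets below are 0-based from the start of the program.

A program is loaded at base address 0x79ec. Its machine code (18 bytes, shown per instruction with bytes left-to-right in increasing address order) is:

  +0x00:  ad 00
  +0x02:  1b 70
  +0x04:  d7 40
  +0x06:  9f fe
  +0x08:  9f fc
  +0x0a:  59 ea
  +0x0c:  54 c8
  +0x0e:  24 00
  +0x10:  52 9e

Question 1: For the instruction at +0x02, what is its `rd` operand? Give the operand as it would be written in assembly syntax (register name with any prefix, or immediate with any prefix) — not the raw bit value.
R11

+0x02: 1b 70 ⇒ word 0x1b70 (big)
  top 4b → 0x1 → sw [RR]
  rd: (w>>8)&0xf=0xb → R11
  rs: (w>>4)&0xf=0x7 → R7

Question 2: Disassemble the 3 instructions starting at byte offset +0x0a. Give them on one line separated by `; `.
movi R9, $234; movi R4, $200; neg R4

@+0a  big-endian(59 ea) = 0x59ea
  top 4b → 0x5 → movi [RI]
  rd: (w>>8)&0xf=0x9 → R9
  imm: (w>>0)&0xff=0xea → $234
@+0c  big-endian(54 c8) = 0x54c8
  top 4b → 0x5 → movi [RI]
  rd: (w>>8)&0xf=0x4 → R4
  imm: (w>>0)&0xff=0xc8 → $200
@+0e  big-endian(24 00) = 0x2400
  top 4b → 0x2 → neg [R]
  rd: (w>>8)&0xf=0x4 → R4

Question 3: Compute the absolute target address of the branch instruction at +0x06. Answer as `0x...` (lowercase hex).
[06] 9f fe → 0x9ffe
  top 4b → 0x9 → bnz [J]
  [11:0] imm=4094 (s12→-2) = $-2
  target = base 0x79ec + off 0x06 + 2 + imm -2 = 0x79f2

0x79f2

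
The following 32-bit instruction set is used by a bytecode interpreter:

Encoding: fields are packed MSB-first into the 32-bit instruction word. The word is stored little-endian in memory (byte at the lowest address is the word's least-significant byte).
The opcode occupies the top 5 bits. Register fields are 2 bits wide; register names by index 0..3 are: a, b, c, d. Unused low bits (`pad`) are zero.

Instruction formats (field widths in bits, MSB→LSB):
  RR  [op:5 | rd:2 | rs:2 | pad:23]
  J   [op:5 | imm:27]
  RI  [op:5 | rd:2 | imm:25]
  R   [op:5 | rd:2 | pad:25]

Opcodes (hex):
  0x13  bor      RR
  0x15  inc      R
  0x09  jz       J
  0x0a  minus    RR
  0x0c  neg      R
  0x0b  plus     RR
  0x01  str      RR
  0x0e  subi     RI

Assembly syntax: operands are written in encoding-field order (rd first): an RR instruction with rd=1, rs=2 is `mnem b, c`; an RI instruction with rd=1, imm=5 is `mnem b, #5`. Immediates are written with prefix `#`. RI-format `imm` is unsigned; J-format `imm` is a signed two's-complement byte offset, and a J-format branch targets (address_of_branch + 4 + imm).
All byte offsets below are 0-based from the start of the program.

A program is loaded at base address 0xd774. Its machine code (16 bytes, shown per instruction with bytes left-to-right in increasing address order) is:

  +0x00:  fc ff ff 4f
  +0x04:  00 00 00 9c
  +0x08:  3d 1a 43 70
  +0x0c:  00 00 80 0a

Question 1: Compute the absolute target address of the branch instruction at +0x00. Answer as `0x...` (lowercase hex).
+0x00: fc ff ff 4f ⇒ word 0x4ffffffc (little)
  top 5b → 0x9 → jz [J]
  imm: (w>>0)&0x7ffffff=0x7fffffc (s27→-4) → #-4
  target = base 0xd774 + off 0x00 + 4 + imm -4 = 0xd774

0xd774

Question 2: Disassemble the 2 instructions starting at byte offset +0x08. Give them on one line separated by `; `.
subi a, #4397629; str b, b

off 0x08: read 3d 1a 43 70 as little → 0x70431a3d
  op=0x70431a3d>>27=0xe ⇒ subi (RI)
  rd: (w>>25)&0x3=0x0 → a
  imm: (w>>0)&0x1ffffff=0x431a3d → #4397629
off 0x0c: read 00 00 80 0a as little → 0x0a800000
  op=0x0a800000>>27=0x1 ⇒ str (RR)
  rd: (w>>25)&0x3=0x1 → b
  rs: (w>>23)&0x3=0x1 → b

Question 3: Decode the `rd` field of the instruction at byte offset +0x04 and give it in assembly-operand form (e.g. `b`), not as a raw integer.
c

+0x04: 00 00 00 9c ⇒ word 0x9c000000 (little)
  op=0x9c000000>>27=0x13 ⇒ bor (RR)
  [26:25] rd=2 = c
  [24:23] rs=0 = a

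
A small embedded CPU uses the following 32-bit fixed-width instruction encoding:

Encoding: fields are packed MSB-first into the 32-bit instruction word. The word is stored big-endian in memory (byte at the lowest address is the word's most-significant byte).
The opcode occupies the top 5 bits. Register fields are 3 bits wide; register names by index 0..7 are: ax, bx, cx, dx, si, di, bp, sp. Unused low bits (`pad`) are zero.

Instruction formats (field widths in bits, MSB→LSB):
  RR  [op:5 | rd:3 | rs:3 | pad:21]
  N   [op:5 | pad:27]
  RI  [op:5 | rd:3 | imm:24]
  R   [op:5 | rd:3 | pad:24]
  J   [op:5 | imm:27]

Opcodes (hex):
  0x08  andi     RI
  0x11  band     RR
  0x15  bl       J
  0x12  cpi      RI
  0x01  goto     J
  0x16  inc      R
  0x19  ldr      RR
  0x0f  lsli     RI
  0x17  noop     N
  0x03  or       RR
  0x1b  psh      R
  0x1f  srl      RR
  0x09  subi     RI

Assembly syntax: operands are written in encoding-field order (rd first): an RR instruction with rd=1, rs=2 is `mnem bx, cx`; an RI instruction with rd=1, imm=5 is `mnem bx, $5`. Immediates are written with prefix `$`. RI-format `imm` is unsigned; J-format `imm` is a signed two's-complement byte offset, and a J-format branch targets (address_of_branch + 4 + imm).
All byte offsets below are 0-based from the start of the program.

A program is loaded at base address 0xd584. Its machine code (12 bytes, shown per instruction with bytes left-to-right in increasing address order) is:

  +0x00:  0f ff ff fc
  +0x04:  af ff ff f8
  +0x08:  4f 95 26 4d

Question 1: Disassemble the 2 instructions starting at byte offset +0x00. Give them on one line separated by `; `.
+0x00: 0f ff ff fc ⇒ word 0x0ffffffc (big)
  op=0x0ffffffc>>27=0x1 ⇒ goto (J)
  [26:0] imm=134217724 (s27→-4) = $-4
+0x04: af ff ff f8 ⇒ word 0xaffffff8 (big)
  op=0xaffffff8>>27=0x15 ⇒ bl (J)
  [26:0] imm=134217720 (s27→-8) = $-8

goto $-4; bl $-8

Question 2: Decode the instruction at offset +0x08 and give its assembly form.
+0x08: 4f 95 26 4d ⇒ word 0x4f95264d (big)
  top 5b → 0x9 → subi [RI]
  rd: (w>>24)&0x7=0x7 → sp
  imm: (w>>0)&0xffffff=0x95264d → $9774669

subi sp, $9774669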